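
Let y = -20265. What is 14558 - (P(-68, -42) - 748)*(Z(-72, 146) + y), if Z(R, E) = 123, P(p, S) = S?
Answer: -15897622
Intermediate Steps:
14558 - (P(-68, -42) - 748)*(Z(-72, 146) + y) = 14558 - (-42 - 748)*(123 - 20265) = 14558 - (-790)*(-20142) = 14558 - 1*15912180 = 14558 - 15912180 = -15897622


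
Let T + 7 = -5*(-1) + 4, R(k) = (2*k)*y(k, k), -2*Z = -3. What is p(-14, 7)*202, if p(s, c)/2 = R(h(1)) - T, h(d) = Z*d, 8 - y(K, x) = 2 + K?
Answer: 4646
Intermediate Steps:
Z = 3/2 (Z = -1/2*(-3) = 3/2 ≈ 1.5000)
y(K, x) = 6 - K (y(K, x) = 8 - (2 + K) = 8 + (-2 - K) = 6 - K)
h(d) = 3*d/2
R(k) = 2*k*(6 - k) (R(k) = (2*k)*(6 - k) = 2*k*(6 - k))
T = 2 (T = -7 + (-5*(-1) + 4) = -7 + (5 + 4) = -7 + 9 = 2)
p(s, c) = 23 (p(s, c) = 2*(2*((3/2)*1)*(6 - 3/2) - 1*2) = 2*(2*(3/2)*(6 - 1*3/2) - 2) = 2*(2*(3/2)*(6 - 3/2) - 2) = 2*(2*(3/2)*(9/2) - 2) = 2*(27/2 - 2) = 2*(23/2) = 23)
p(-14, 7)*202 = 23*202 = 4646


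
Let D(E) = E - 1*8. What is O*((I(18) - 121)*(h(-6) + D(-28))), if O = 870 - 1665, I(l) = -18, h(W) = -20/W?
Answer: -3609830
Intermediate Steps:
D(E) = -8 + E (D(E) = E - 8 = -8 + E)
O = -795
O*((I(18) - 121)*(h(-6) + D(-28))) = -795*(-18 - 121)*(-20/(-6) + (-8 - 28)) = -(-110505)*(-20*(-1/6) - 36) = -(-110505)*(10/3 - 36) = -(-110505)*(-98)/3 = -795*13622/3 = -3609830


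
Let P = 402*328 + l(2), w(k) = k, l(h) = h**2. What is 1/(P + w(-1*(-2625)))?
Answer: 1/134485 ≈ 7.4358e-6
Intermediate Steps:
P = 131860 (P = 402*328 + 2**2 = 131856 + 4 = 131860)
1/(P + w(-1*(-2625))) = 1/(131860 - 1*(-2625)) = 1/(131860 + 2625) = 1/134485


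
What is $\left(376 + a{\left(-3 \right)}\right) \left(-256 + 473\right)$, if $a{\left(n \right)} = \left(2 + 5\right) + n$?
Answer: $82460$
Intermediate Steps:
$a{\left(n \right)} = 7 + n$
$\left(376 + a{\left(-3 \right)}\right) \left(-256 + 473\right) = \left(376 + \left(7 - 3\right)\right) \left(-256 + 473\right) = \left(376 + 4\right) 217 = 380 \cdot 217 = 82460$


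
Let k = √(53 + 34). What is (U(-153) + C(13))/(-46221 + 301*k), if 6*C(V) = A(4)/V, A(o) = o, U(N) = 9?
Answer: -776953/3952925886 - 15179*√87/11858777658 ≈ -0.00020849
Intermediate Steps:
k = √87 ≈ 9.3274
C(V) = 2/(3*V) (C(V) = (4/V)/6 = 2/(3*V))
(U(-153) + C(13))/(-46221 + 301*k) = (9 + (⅔)/13)/(-46221 + 301*√87) = (9 + (⅔)*(1/13))/(-46221 + 301*√87) = (9 + 2/39)/(-46221 + 301*√87) = 353/(39*(-46221 + 301*√87))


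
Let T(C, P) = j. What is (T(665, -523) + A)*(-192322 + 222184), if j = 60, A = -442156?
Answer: -13201870752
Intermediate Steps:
T(C, P) = 60
(T(665, -523) + A)*(-192322 + 222184) = (60 - 442156)*(-192322 + 222184) = -442096*29862 = -13201870752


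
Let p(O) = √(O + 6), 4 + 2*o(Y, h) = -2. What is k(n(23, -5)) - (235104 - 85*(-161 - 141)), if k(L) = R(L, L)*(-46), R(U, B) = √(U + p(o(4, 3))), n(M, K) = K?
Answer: -260774 - 46*I*√(5 - √3) ≈ -2.6077e+5 - 83.156*I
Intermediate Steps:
o(Y, h) = -3 (o(Y, h) = -2 + (½)*(-2) = -2 - 1 = -3)
p(O) = √(6 + O)
R(U, B) = √(U + √3) (R(U, B) = √(U + √(6 - 3)) = √(U + √3))
k(L) = -46*√(L + √3) (k(L) = √(L + √3)*(-46) = -46*√(L + √3))
k(n(23, -5)) - (235104 - 85*(-161 - 141)) = -46*√(-5 + √3) - (235104 - 85*(-161 - 141)) = -46*√(-5 + √3) - (235104 - 85*(-302)) = -46*√(-5 + √3) - (235104 + 25670) = -46*√(-5 + √3) - 1*260774 = -46*√(-5 + √3) - 260774 = -260774 - 46*√(-5 + √3)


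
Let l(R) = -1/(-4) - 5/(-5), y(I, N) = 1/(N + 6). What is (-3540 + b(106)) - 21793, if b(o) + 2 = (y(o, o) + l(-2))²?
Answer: -317782359/12544 ≈ -25333.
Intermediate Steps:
y(I, N) = 1/(6 + N)
l(R) = 5/4 (l(R) = -1*(-¼) - 5*(-⅕) = ¼ + 1 = 5/4)
b(o) = -2 + (5/4 + 1/(6 + o))² (b(o) = -2 + (1/(6 + o) + 5/4)² = -2 + (5/4 + 1/(6 + o))²)
(-3540 + b(106)) - 21793 = (-3540 + (-2 + (34 + 5*106)²/(16*(6 + 106)²))) - 21793 = (-3540 + (-2 + (1/16)*(34 + 530)²/112²)) - 21793 = (-3540 + (-2 + (1/16)*(1/12544)*564²)) - 21793 = (-3540 + (-2 + (1/16)*(1/12544)*318096)) - 21793 = (-3540 + (-2 + 19881/12544)) - 21793 = (-3540 - 5207/12544) - 21793 = -44410967/12544 - 21793 = -317782359/12544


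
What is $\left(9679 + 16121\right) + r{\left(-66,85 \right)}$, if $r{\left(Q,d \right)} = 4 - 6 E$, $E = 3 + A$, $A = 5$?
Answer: $25756$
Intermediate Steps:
$E = 8$ ($E = 3 + 5 = 8$)
$r{\left(Q,d \right)} = -44$ ($r{\left(Q,d \right)} = 4 - 48 = -44$)
$\left(9679 + 16121\right) + r{\left(-66,85 \right)} = \left(9679 + 16121\right) - 44 = 25800 - 44 = 25756$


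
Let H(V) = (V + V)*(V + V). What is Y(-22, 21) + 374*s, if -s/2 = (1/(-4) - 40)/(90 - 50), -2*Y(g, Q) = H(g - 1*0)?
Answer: -8613/40 ≈ -215.32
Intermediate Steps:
H(V) = 4*V² (H(V) = (2*V)*(2*V) = 4*V²)
Y(g, Q) = -2*g² (Y(g, Q) = -2*(g - 1*0)² = -2*(g + 0)² = -2*g²)
s = 161/80 (s = -2*(1/(-4) - 40)/(90 - 50) = -2*(-¼ - 40)/40 = -(-161)/(2*40) = -2*(-161/160) = 161/80 ≈ 2.0125)
Y(-22, 21) + 374*s = -2*(-22)² + 374*(161/80) = -2*484 + 30107/40 = -968 + 30107/40 = -8613/40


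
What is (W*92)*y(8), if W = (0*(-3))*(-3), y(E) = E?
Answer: 0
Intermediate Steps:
W = 0 (W = 0*(-3) = 0)
(W*92)*y(8) = (0*92)*8 = 0*8 = 0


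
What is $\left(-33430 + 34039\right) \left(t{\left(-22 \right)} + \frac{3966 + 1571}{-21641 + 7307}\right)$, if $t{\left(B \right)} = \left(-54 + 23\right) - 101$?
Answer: $- \frac{385217875}{4778} \approx -80623.0$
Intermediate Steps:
$t{\left(B \right)} = -132$ ($t{\left(B \right)} = -31 - 101 = -132$)
$\left(-33430 + 34039\right) \left(t{\left(-22 \right)} + \frac{3966 + 1571}{-21641 + 7307}\right) = \left(-33430 + 34039\right) \left(-132 + \frac{3966 + 1571}{-21641 + 7307}\right) = 609 \left(-132 + \frac{5537}{-14334}\right) = 609 \left(-132 + 5537 \left(- \frac{1}{14334}\right)\right) = 609 \left(-132 - \frac{5537}{14334}\right) = 609 \left(- \frac{1897625}{14334}\right) = - \frac{385217875}{4778}$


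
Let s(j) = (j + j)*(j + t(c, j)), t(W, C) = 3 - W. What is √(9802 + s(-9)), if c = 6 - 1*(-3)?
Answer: 2*√2518 ≈ 100.36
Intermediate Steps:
c = 9 (c = 6 + 3 = 9)
s(j) = 2*j*(-6 + j) (s(j) = (j + j)*(j + (3 - 1*9)) = (2*j)*(j + (3 - 9)) = (2*j)*(j - 6) = (2*j)*(-6 + j) = 2*j*(-6 + j))
√(9802 + s(-9)) = √(9802 + 2*(-9)*(-6 - 9)) = √(9802 + 2*(-9)*(-15)) = √(9802 + 270) = √10072 = 2*√2518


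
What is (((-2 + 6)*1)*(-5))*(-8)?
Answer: 160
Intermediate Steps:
(((-2 + 6)*1)*(-5))*(-8) = ((4*1)*(-5))*(-8) = (4*(-5))*(-8) = -20*(-8) = 160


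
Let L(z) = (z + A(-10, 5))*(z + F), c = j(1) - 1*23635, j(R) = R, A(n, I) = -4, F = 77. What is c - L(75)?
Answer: -34426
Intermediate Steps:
c = -23634 (c = 1 - 1*23635 = 1 - 23635 = -23634)
L(z) = (-4 + z)*(77 + z) (L(z) = (z - 4)*(z + 77) = (-4 + z)*(77 + z))
c - L(75) = -23634 - (-308 + 75² + 73*75) = -23634 - (-308 + 5625 + 5475) = -23634 - 1*10792 = -23634 - 10792 = -34426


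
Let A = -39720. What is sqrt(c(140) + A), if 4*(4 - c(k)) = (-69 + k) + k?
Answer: 15*I*sqrt(707)/2 ≈ 199.42*I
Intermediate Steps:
c(k) = 85/4 - k/2 (c(k) = 4 - ((-69 + k) + k)/4 = 4 - (-69 + 2*k)/4 = 4 + (69/4 - k/2) = 85/4 - k/2)
sqrt(c(140) + A) = sqrt((85/4 - 1/2*140) - 39720) = sqrt((85/4 - 70) - 39720) = sqrt(-195/4 - 39720) = sqrt(-159075/4) = 15*I*sqrt(707)/2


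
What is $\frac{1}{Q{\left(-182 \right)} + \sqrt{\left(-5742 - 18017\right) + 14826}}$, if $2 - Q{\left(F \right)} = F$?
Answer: $\frac{184}{42789} - \frac{i \sqrt{8933}}{42789} \approx 0.0043002 - 0.0022089 i$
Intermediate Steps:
$Q{\left(F \right)} = 2 - F$
$\frac{1}{Q{\left(-182 \right)} + \sqrt{\left(-5742 - 18017\right) + 14826}} = \frac{1}{\left(2 - -182\right) + \sqrt{\left(-5742 - 18017\right) + 14826}} = \frac{1}{\left(2 + 182\right) + \sqrt{\left(-5742 - 18017\right) + 14826}} = \frac{1}{184 + \sqrt{-23759 + 14826}} = \frac{1}{184 + \sqrt{-8933}} = \frac{1}{184 + i \sqrt{8933}}$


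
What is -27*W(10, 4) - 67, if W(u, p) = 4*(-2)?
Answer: 149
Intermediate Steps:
W(u, p) = -8
-27*W(10, 4) - 67 = -27*(-8) - 67 = 216 - 67 = 149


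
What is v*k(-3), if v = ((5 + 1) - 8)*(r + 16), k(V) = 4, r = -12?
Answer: -32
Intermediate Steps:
v = -8 (v = ((5 + 1) - 8)*(-12 + 16) = (6 - 8)*4 = -2*4 = -8)
v*k(-3) = -8*4 = -32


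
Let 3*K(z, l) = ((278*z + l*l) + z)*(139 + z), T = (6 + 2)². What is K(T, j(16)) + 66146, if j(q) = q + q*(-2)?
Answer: 3875174/3 ≈ 1.2917e+6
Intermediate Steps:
j(q) = -q (j(q) = q - 2*q = -q)
T = 64 (T = 8² = 64)
K(z, l) = (139 + z)*(l² + 279*z)/3 (K(z, l) = (((278*z + l*l) + z)*(139 + z))/3 = (((278*z + l²) + z)*(139 + z))/3 = (((l² + 278*z) + z)*(139 + z))/3 = ((l² + 279*z)*(139 + z))/3 = ((139 + z)*(l² + 279*z))/3 = (139 + z)*(l² + 279*z)/3)
K(T, j(16)) + 66146 = (93*64² + 12927*64 + 139*(-1*16)²/3 + (⅓)*64*(-1*16)²) + 66146 = (93*4096 + 827328 + (139/3)*(-16)² + (⅓)*64*(-16)²) + 66146 = (380928 + 827328 + (139/3)*256 + (⅓)*64*256) + 66146 = (380928 + 827328 + 35584/3 + 16384/3) + 66146 = 3676736/3 + 66146 = 3875174/3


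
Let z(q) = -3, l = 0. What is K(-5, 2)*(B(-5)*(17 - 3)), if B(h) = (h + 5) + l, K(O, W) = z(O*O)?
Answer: 0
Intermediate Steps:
K(O, W) = -3
B(h) = 5 + h (B(h) = (h + 5) + 0 = (5 + h) + 0 = 5 + h)
K(-5, 2)*(B(-5)*(17 - 3)) = -3*(5 - 5)*(17 - 3) = -0*14 = -3*0 = 0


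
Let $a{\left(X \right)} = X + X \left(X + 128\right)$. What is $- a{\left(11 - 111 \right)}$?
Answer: $2900$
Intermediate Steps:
$a{\left(X \right)} = X + X \left(128 + X\right)$
$- a{\left(11 - 111 \right)} = - \left(11 - 111\right) \left(129 + \left(11 - 111\right)\right) = - \left(-100\right) \left(129 - 100\right) = - \left(-100\right) 29 = \left(-1\right) \left(-2900\right) = 2900$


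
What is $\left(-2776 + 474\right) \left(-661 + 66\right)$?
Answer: $1369690$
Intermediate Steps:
$\left(-2776 + 474\right) \left(-661 + 66\right) = \left(-2302\right) \left(-595\right) = 1369690$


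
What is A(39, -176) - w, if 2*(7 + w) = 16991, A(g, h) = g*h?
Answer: -30705/2 ≈ -15353.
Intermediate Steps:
w = 16977/2 (w = -7 + (½)*16991 = -7 + 16991/2 = 16977/2 ≈ 8488.5)
A(39, -176) - w = 39*(-176) - 1*16977/2 = -6864 - 16977/2 = -30705/2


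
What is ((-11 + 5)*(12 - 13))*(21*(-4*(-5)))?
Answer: 2520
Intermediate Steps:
((-11 + 5)*(12 - 13))*(21*(-4*(-5))) = (-6*(-1))*(21*20) = 6*420 = 2520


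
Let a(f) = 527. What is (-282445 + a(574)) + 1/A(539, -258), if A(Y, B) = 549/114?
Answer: -51590956/183 ≈ -2.8192e+5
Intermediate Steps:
A(Y, B) = 183/38 (A(Y, B) = 549*(1/114) = 183/38)
(-282445 + a(574)) + 1/A(539, -258) = (-282445 + 527) + 1/(183/38) = -281918 + 38/183 = -51590956/183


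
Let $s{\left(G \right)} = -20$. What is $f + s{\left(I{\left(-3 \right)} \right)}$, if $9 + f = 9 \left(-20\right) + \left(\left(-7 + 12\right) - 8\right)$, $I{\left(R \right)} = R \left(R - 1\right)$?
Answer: $-212$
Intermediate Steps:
$I{\left(R \right)} = R \left(-1 + R\right)$
$f = -192$ ($f = -9 + \left(9 \left(-20\right) + \left(\left(-7 + 12\right) - 8\right)\right) = -9 + \left(-180 + \left(5 - 8\right)\right) = -9 - 183 = -192$)
$f + s{\left(I{\left(-3 \right)} \right)} = -192 - 20 = -212$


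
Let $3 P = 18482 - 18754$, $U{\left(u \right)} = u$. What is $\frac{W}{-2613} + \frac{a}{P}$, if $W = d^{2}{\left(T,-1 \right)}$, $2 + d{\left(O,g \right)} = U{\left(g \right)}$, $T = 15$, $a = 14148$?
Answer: $- \frac{9242385}{59228} \approx -156.05$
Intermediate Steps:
$d{\left(O,g \right)} = -2 + g$
$W = 9$ ($W = \left(-2 - 1\right)^{2} = \left(-3\right)^{2} = 9$)
$P = - \frac{272}{3}$ ($P = \frac{18482 - 18754}{3} = \frac{1}{3} \left(-272\right) = - \frac{272}{3} \approx -90.667$)
$\frac{W}{-2613} + \frac{a}{P} = \frac{9}{-2613} + \frac{14148}{- \frac{272}{3}} = 9 \left(- \frac{1}{2613}\right) + 14148 \left(- \frac{3}{272}\right) = - \frac{3}{871} - \frac{10611}{68} = - \frac{9242385}{59228}$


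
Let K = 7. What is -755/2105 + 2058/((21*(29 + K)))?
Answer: 17911/7578 ≈ 2.3636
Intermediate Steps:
-755/2105 + 2058/((21*(29 + K))) = -755/2105 + 2058/((21*(29 + 7))) = -755*1/2105 + 2058/((21*36)) = -151/421 + 2058/756 = -151/421 + 2058*(1/756) = -151/421 + 49/18 = 17911/7578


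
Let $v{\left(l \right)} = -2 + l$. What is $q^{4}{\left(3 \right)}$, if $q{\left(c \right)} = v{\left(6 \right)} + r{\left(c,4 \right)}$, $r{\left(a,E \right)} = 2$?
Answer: $1296$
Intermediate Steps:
$q{\left(c \right)} = 6$ ($q{\left(c \right)} = \left(-2 + 6\right) + 2 = 4 + 2 = 6$)
$q^{4}{\left(3 \right)} = 6^{4} = 1296$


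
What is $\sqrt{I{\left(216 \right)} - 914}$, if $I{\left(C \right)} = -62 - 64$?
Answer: $4 i \sqrt{65} \approx 32.249 i$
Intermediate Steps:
$I{\left(C \right)} = -126$
$\sqrt{I{\left(216 \right)} - 914} = \sqrt{-126 - 914} = \sqrt{-1040} = 4 i \sqrt{65}$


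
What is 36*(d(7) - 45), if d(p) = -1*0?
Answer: -1620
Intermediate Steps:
d(p) = 0
36*(d(7) - 45) = 36*(0 - 45) = 36*(-45) = -1620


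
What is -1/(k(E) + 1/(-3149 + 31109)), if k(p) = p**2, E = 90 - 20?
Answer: -27960/137004001 ≈ -0.00020408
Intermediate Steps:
E = 70
-1/(k(E) + 1/(-3149 + 31109)) = -1/(70**2 + 1/(-3149 + 31109)) = -1/(4900 + 1/27960) = -1/137004001/27960 = -1*27960/137004001 = -27960/137004001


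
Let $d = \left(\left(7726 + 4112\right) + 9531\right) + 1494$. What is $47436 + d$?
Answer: $70299$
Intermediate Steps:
$d = 22863$ ($d = \left(11838 + 9531\right) + 1494 = 21369 + 1494 = 22863$)
$47436 + d = 47436 + 22863 = 70299$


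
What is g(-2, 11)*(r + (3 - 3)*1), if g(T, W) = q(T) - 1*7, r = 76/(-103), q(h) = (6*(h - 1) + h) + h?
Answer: 2204/103 ≈ 21.398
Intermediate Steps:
q(h) = -6 + 8*h (q(h) = (6*(-1 + h) + h) + h = ((-6 + 6*h) + h) + h = (-6 + 7*h) + h = -6 + 8*h)
r = -76/103 (r = 76*(-1/103) = -76/103 ≈ -0.73786)
g(T, W) = -13 + 8*T (g(T, W) = (-6 + 8*T) - 1*7 = (-6 + 8*T) - 7 = -13 + 8*T)
g(-2, 11)*(r + (3 - 3)*1) = (-13 + 8*(-2))*(-76/103 + (3 - 3)*1) = (-13 - 16)*(-76/103 + 0*1) = -29*(-76/103 + 0) = -29*(-76/103) = 2204/103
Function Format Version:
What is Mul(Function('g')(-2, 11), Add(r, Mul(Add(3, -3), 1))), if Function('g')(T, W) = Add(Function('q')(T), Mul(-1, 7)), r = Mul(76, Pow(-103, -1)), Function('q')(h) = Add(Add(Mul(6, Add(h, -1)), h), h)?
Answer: Rational(2204, 103) ≈ 21.398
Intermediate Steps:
Function('q')(h) = Add(-6, Mul(8, h)) (Function('q')(h) = Add(Add(Mul(6, Add(-1, h)), h), h) = Add(Add(Add(-6, Mul(6, h)), h), h) = Add(Add(-6, Mul(7, h)), h) = Add(-6, Mul(8, h)))
r = Rational(-76, 103) (r = Mul(76, Rational(-1, 103)) = Rational(-76, 103) ≈ -0.73786)
Function('g')(T, W) = Add(-13, Mul(8, T)) (Function('g')(T, W) = Add(Add(-6, Mul(8, T)), Mul(-1, 7)) = Add(Add(-6, Mul(8, T)), -7) = Add(-13, Mul(8, T)))
Mul(Function('g')(-2, 11), Add(r, Mul(Add(3, -3), 1))) = Mul(Add(-13, Mul(8, -2)), Add(Rational(-76, 103), Mul(Add(3, -3), 1))) = Mul(Add(-13, -16), Add(Rational(-76, 103), Mul(0, 1))) = Mul(-29, Add(Rational(-76, 103), 0)) = Mul(-29, Rational(-76, 103)) = Rational(2204, 103)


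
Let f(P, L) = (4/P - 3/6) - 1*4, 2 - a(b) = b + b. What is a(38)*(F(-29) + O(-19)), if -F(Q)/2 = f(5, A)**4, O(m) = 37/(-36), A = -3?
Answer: 625806863/22500 ≈ 27814.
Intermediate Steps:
a(b) = 2 - 2*b (a(b) = 2 - (b + b) = 2 - 2*b)
f(P, L) = -9/2 + 4/P (f(P, L) = (4/P - 3*1/6) - 4 = (4/P - 1/2) - 4 = (-1/2 + 4/P) - 4 = -9/2 + 4/P)
O(m) = -37/36 (O(m) = 37*(-1/36) = -37/36)
F(Q) = -1874161/5000 (F(Q) = -2*(-9/2 + 4/5)**4 = -2*(-37/10)**4 = -2*1874161/10000 = -1874161/5000)
a(38)*(F(-29) + O(-19)) = (2 - 2*38)*(-1874161/5000 - 37/36) = (2 - 76)*(-16913699/45000) = -74*(-16913699/45000) = 625806863/22500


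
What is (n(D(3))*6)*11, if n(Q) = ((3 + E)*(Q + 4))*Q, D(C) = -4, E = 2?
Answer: 0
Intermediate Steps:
n(Q) = Q*(20 + 5*Q) (n(Q) = ((3 + 2)*(Q + 4))*Q = (5*(4 + Q))*Q = (20 + 5*Q)*Q = Q*(20 + 5*Q))
(n(D(3))*6)*11 = ((5*(-4)*(4 - 4))*6)*11 = ((5*(-4)*0)*6)*11 = (0*6)*11 = 0*11 = 0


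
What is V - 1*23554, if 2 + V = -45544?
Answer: -69100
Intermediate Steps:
V = -45546 (V = -2 - 45544 = -45546)
V - 1*23554 = -45546 - 1*23554 = -45546 - 23554 = -69100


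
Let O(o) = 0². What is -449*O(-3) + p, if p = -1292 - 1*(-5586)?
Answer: 4294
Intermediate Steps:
O(o) = 0
p = 4294 (p = -1292 + 5586 = 4294)
-449*O(-3) + p = -449*0 + 4294 = 0 + 4294 = 4294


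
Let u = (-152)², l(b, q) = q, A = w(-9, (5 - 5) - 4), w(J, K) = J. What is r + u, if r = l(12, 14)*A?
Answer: 22978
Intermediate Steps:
A = -9
r = -126 (r = 14*(-9) = -126)
u = 23104
r + u = -126 + 23104 = 22978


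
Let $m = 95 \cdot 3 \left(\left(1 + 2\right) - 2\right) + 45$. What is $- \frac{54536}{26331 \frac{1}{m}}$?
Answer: $- \frac{5998960}{8777} \approx -683.49$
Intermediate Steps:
$m = 330$ ($m = 95 \cdot 3 \left(3 - 2\right) + 45 = 95 \cdot 3 \cdot 1 + 45 = 95 \cdot 3 + 45 = 285 + 45 = 330$)
$- \frac{54536}{26331 \frac{1}{m}} = - \frac{54536}{26331 \cdot \frac{1}{330}} = - \frac{54536}{\frac{8777}{110}} = \left(-54536\right) \frac{110}{8777} = - \frac{5998960}{8777}$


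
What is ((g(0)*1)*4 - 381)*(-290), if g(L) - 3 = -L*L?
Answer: 107010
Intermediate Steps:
g(L) = 3 - L² (g(L) = 3 - L*L = 3 - L²)
((g(0)*1)*4 - 381)*(-290) = (((3 - 1*0²)*1)*4 - 381)*(-290) = (((3 - 1*0)*1)*4 - 381)*(-290) = (((3 + 0)*1)*4 - 381)*(-290) = ((3*1)*4 - 381)*(-290) = (3*4 - 381)*(-290) = (12 - 381)*(-290) = -369*(-290) = 107010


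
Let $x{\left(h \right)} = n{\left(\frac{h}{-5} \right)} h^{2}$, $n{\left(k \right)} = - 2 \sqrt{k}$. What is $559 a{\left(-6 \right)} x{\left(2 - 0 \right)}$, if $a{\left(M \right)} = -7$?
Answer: $\frac{31304 i \sqrt{10}}{5} \approx 19798.0 i$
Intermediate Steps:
$x{\left(h \right)} = - \frac{2 \sqrt{5} h^{2} \sqrt{- h}}{5}$ ($x{\left(h \right)} = - 2 \sqrt{\frac{h}{-5}} h^{2} = - 2 \sqrt{h \left(- \frac{1}{5}\right)} h^{2} = - 2 \sqrt{- \frac{h}{5}} h^{2} = - 2 \frac{\sqrt{5} \sqrt{- h}}{5} h^{2} = - \frac{2 \sqrt{5} \sqrt{- h}}{5} h^{2} = - \frac{2 \sqrt{5} h^{2} \sqrt{- h}}{5}$)
$559 a{\left(-6 \right)} x{\left(2 - 0 \right)} = 559 \left(- 7 \left(- \frac{2 \sqrt{5} \left(- (2 - 0)\right)^{\frac{5}{2}}}{5}\right)\right) = 559 \left(- 7 \left(- \frac{2 \sqrt{5} \left(- (2 + 0)\right)^{\frac{5}{2}}}{5}\right)\right) = 559 \left(- 7 \left(- \frac{2 \sqrt{5} \left(\left(-1\right) 2\right)^{\frac{5}{2}}}{5}\right)\right) = 559 \left(- 7 \left(- \frac{2 \sqrt{5} \left(-2\right)^{\frac{5}{2}}}{5}\right)\right) = 559 \left(- 7 \left(- \frac{2 \sqrt{5} \cdot 4 i \sqrt{2}}{5}\right)\right) = 559 \left(- 7 \left(- \frac{8 i \sqrt{10}}{5}\right)\right) = 559 \frac{56 i \sqrt{10}}{5} = \frac{31304 i \sqrt{10}}{5}$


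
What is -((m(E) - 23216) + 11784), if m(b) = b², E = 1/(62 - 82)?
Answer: 4572799/400 ≈ 11432.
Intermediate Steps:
E = -1/20 (E = 1/(-20) = -1/20 ≈ -0.050000)
-((m(E) - 23216) + 11784) = -(((-1/20)² - 23216) + 11784) = -((1/400 - 23216) + 11784) = -(-9286399/400 + 11784) = -1*(-4572799/400) = 4572799/400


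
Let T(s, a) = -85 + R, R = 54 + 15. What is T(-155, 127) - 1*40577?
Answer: -40593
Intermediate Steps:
R = 69
T(s, a) = -16 (T(s, a) = -85 + 69 = -16)
T(-155, 127) - 1*40577 = -16 - 1*40577 = -16 - 40577 = -40593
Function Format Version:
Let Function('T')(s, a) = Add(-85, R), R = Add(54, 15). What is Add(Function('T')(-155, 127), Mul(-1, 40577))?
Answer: -40593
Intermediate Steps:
R = 69
Function('T')(s, a) = -16 (Function('T')(s, a) = Add(-85, 69) = -16)
Add(Function('T')(-155, 127), Mul(-1, 40577)) = Add(-16, Mul(-1, 40577)) = Add(-16, -40577) = -40593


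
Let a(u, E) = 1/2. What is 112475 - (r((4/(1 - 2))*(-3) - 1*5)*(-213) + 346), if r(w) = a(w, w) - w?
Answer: 221489/2 ≈ 1.1074e+5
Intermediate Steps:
a(u, E) = ½
r(w) = ½ - w
112475 - (r((4/(1 - 2))*(-3) - 1*5)*(-213) + 346) = 112475 - ((½ - ((4/(1 - 2))*(-3) - 1*5))*(-213) + 346) = 112475 - ((½ - ((4/(-1))*(-3) - 5))*(-213) + 346) = 112475 - ((½ - ((4*(-1))*(-3) - 5))*(-213) + 346) = 112475 - ((½ - (-4*(-3) - 5))*(-213) + 346) = 112475 - ((½ - (12 - 5))*(-213) + 346) = 112475 - ((½ - 1*7)*(-213) + 346) = 112475 - ((½ - 7)*(-213) + 346) = 112475 - (-13/2*(-213) + 346) = 112475 - (2769/2 + 346) = 112475 - 1*3461/2 = 112475 - 3461/2 = 221489/2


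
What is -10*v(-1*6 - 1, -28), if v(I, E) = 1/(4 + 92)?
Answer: -5/48 ≈ -0.10417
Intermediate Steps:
v(I, E) = 1/96
-10*v(-1*6 - 1, -28) = -10*1/96 = -5/48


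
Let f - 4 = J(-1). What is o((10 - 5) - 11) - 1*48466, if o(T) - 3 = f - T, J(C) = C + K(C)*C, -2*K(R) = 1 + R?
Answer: -48454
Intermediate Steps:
K(R) = -½ - R/2 (K(R) = -(1 + R)/2 = -½ - R/2)
J(C) = C + C*(-½ - C/2) (J(C) = C + (-½ - C/2)*C = C + C*(-½ - C/2))
f = 3 (f = 4 + (½)*(-1)*(1 - 1*(-1)) = 4 + (½)*(-1)*(1 + 1) = 4 + (½)*(-1)*2 = 4 - 1 = 3)
o(T) = 6 - T (o(T) = 3 + (3 - T) = 6 - T)
o((10 - 5) - 11) - 1*48466 = (6 - ((10 - 5) - 11)) - 1*48466 = (6 - (5 - 11)) - 48466 = (6 - 1*(-6)) - 48466 = (6 + 6) - 48466 = 12 - 48466 = -48454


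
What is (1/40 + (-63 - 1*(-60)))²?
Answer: 14161/1600 ≈ 8.8506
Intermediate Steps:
(1/40 + (-63 - 1*(-60)))² = (1/40 + (-63 + 60))² = (1/40 - 3)² = (-119/40)² = 14161/1600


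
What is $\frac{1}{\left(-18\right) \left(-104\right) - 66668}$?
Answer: $- \frac{1}{64796} \approx -1.5433 \cdot 10^{-5}$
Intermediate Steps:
$\frac{1}{\left(-18\right) \left(-104\right) - 66668} = \frac{1}{1872 - 66668} = \frac{1}{-64796} = - \frac{1}{64796}$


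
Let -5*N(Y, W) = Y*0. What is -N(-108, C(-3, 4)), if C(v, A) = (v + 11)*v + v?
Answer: 0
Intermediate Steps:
C(v, A) = v + v*(11 + v) (C(v, A) = (11 + v)*v + v = v*(11 + v) + v = v + v*(11 + v))
N(Y, W) = 0 (N(Y, W) = -Y*0/5 = -1/5*0 = 0)
-N(-108, C(-3, 4)) = -1*0 = 0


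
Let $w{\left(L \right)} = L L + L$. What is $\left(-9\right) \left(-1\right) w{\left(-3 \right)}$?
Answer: $54$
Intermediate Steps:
$w{\left(L \right)} = L + L^{2}$ ($w{\left(L \right)} = L^{2} + L = L + L^{2}$)
$\left(-9\right) \left(-1\right) w{\left(-3 \right)} = \left(-9\right) \left(-1\right) \left(- 3 \left(1 - 3\right)\right) = 9 \left(\left(-3\right) \left(-2\right)\right) = 9 \cdot 6 = 54$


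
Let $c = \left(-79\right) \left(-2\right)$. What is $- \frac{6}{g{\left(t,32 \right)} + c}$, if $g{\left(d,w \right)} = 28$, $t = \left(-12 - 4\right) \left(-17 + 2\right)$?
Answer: $- \frac{1}{31} \approx -0.032258$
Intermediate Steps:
$t = 240$ ($t = \left(-16\right) \left(-15\right) = 240$)
$c = 158$
$- \frac{6}{g{\left(t,32 \right)} + c} = - \frac{6}{28 + 158} = - \frac{6}{186} = \left(-6\right) \frac{1}{186} = - \frac{1}{31}$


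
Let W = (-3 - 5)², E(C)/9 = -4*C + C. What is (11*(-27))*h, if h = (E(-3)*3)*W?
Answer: -4618944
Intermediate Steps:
E(C) = -27*C (E(C) = 9*(-4*C + C) = 9*(-3*C) = -27*C)
W = 64 (W = (-8)² = 64)
h = 15552 (h = (-27*(-3)*3)*64 = (81*3)*64 = 243*64 = 15552)
(11*(-27))*h = (11*(-27))*15552 = -297*15552 = -4618944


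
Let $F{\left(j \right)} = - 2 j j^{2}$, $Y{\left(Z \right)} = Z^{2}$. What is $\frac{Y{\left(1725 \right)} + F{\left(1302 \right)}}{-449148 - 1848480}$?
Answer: $\frac{490148399}{255292} \approx 1920.0$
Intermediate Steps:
$F{\left(j \right)} = - 2 j^{3}$
$\frac{Y{\left(1725 \right)} + F{\left(1302 \right)}}{-449148 - 1848480} = \frac{1725^{2} - 2 \cdot 1302^{3}}{-449148 - 1848480} = \frac{2975625 - 4414311216}{-2297628} = \left(2975625 - 4414311216\right) \left(- \frac{1}{2297628}\right) = \left(-4411335591\right) \left(- \frac{1}{2297628}\right) = \frac{490148399}{255292}$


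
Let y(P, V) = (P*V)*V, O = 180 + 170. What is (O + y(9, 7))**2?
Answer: 625681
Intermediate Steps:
O = 350
y(P, V) = P*V**2
(O + y(9, 7))**2 = (350 + 9*7**2)**2 = (350 + 9*49)**2 = (350 + 441)**2 = 791**2 = 625681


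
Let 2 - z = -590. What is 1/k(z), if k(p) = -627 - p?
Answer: -1/1219 ≈ -0.00082034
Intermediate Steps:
z = 592 (z = 2 - 1*(-590) = 2 + 590 = 592)
1/k(z) = 1/(-627 - 1*592) = 1/(-627 - 592) = 1/(-1219) = -1/1219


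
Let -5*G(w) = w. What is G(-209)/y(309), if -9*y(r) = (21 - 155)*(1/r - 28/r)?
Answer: -21527/670 ≈ -32.130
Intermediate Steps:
G(w) = -w/5
y(r) = -402/r (y(r) = -(21 - 155)*(1/r - 28/r)/9 = -(-134)*(-27/r)/9 = -402/r)
G(-209)/y(309) = (-1/5*(-209))/((-402/309)) = 209/(5*((-402*1/309))) = 209/(5*(-134/103)) = (209/5)*(-103/134) = -21527/670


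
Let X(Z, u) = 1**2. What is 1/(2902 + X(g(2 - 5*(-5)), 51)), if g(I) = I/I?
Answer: 1/2903 ≈ 0.00034447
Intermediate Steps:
g(I) = 1
X(Z, u) = 1
1/(2902 + X(g(2 - 5*(-5)), 51)) = 1/(2902 + 1) = 1/2903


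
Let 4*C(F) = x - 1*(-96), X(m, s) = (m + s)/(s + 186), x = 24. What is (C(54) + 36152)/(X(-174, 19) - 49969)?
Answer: -741731/1024380 ≈ -0.72408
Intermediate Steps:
X(m, s) = (m + s)/(186 + s)
C(F) = 30 (C(F) = (24 - 1*(-96))/4 = (24 + 96)/4 = (¼)*120 = 30)
(C(54) + 36152)/(X(-174, 19) - 49969) = (30 + 36152)/((-174 + 19)/(186 + 19) - 49969) = 36182/(-155/205 - 49969) = 36182/((1/205)*(-155) - 49969) = 36182/(-31/41 - 49969) = 36182/(-2048760/41) = 36182*(-41/2048760) = -741731/1024380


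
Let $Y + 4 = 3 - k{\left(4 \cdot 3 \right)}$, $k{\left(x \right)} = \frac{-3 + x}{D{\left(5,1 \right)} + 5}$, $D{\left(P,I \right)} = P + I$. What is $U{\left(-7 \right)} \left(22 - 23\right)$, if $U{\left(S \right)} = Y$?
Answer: $\frac{20}{11} \approx 1.8182$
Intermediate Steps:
$D{\left(P,I \right)} = I + P$
$k{\left(x \right)} = - \frac{3}{11} + \frac{x}{11}$ ($k{\left(x \right)} = \frac{-3 + x}{\left(1 + 5\right) + 5} = \frac{-3 + x}{6 + 5} = \frac{-3 + x}{11} = \left(-3 + x\right) \frac{1}{11} = - \frac{3}{11} + \frac{x}{11}$)
$Y = - \frac{20}{11}$ ($Y = -4 + \left(3 - \left(- \frac{3}{11} + \frac{4 \cdot 3}{11}\right)\right) = -4 + \left(3 - \left(- \frac{3}{11} + \frac{1}{11} \cdot 12\right)\right) = -4 + \left(3 - \left(- \frac{3}{11} + \frac{12}{11}\right)\right) = -4 + \left(3 - \frac{9}{11}\right) = -4 + \frac{24}{11} = - \frac{20}{11} \approx -1.8182$)
$U{\left(S \right)} = - \frac{20}{11}$
$U{\left(-7 \right)} \left(22 - 23\right) = - \frac{20 \left(22 - 23\right)}{11} = \left(- \frac{20}{11}\right) \left(-1\right) = \frac{20}{11}$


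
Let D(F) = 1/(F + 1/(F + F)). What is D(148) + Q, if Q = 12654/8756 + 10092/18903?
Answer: 2399874768659/1208505348402 ≈ 1.9858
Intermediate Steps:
D(F) = 1/(F + 1/(2*F))
Q = 54594019/27585778 (Q = 12654*(1/8756) + 10092*(1/18903) = 6327/4378 + 3364/6301 = 54594019/27585778 ≈ 1.9791)
D(148) + Q = 2*148/(1 + 2*148²) + 54594019/27585778 = 2*148/(1 + 2*21904) + 54594019/27585778 = 2*148/(1 + 43808) + 54594019/27585778 = 2*148/43809 + 54594019/27585778 = 2*148*(1/43809) + 54594019/27585778 = 296/43809 + 54594019/27585778 = 2399874768659/1208505348402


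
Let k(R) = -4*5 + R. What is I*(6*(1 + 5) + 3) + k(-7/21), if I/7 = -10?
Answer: -8251/3 ≈ -2750.3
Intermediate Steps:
I = -70 (I = 7*(-10) = -70)
k(R) = -20 + R
I*(6*(1 + 5) + 3) + k(-7/21) = -70*(6*(1 + 5) + 3) + (-20 - 7/21) = -70*(6*6 + 3) + (-20 - 7*1/21) = -70*(36 + 3) + (-20 - ⅓) = -70*39 - 61/3 = -2730 - 61/3 = -8251/3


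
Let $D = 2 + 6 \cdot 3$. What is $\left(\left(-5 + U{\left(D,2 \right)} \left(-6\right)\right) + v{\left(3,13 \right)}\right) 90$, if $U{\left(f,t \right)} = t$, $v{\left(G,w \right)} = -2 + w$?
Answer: $-540$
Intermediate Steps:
$D = 20$ ($D = 2 + 18 = 20$)
$\left(\left(-5 + U{\left(D,2 \right)} \left(-6\right)\right) + v{\left(3,13 \right)}\right) 90 = \left(\left(-5 + 2 \left(-6\right)\right) + \left(-2 + 13\right)\right) 90 = \left(\left(-5 - 12\right) + 11\right) 90 = \left(-17 + 11\right) 90 = \left(-6\right) 90 = -540$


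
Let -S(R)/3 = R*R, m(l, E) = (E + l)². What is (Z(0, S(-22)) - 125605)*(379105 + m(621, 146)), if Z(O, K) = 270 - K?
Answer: -119843670902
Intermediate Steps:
S(R) = -3*R² (S(R) = -3*R*R = -3*R²)
(Z(0, S(-22)) - 125605)*(379105 + m(621, 146)) = ((270 - (-3)*(-22)²) - 125605)*(379105 + (146 + 621)²) = ((270 - (-3)*484) - 125605)*(379105 + 767²) = ((270 - 1*(-1452)) - 125605)*(379105 + 588289) = ((270 + 1452) - 125605)*967394 = (1722 - 125605)*967394 = -123883*967394 = -119843670902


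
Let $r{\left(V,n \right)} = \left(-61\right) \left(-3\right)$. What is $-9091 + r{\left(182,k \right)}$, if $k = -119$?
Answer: $-8908$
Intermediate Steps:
$r{\left(V,n \right)} = 183$
$-9091 + r{\left(182,k \right)} = -9091 + 183 = -8908$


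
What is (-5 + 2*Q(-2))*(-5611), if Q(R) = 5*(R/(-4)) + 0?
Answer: 0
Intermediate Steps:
Q(R) = -5*R/4 (Q(R) = 5*(R*(-¼)) + 0 = 5*(-R/4) + 0 = -5*R/4 + 0 = -5*R/4)
(-5 + 2*Q(-2))*(-5611) = (-5 + 2*(-5/4*(-2)))*(-5611) = (-5 + 2*(5/2))*(-5611) = (-5 + 5)*(-5611) = 0*(-5611) = 0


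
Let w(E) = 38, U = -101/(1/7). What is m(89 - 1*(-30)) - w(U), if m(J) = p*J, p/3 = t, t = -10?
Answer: -3608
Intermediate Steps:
p = -30 (p = 3*(-10) = -30)
U = -707 (U = -101/1/7 = -101*7 = -707)
m(J) = -30*J
m(89 - 1*(-30)) - w(U) = -30*(89 - 1*(-30)) - 1*38 = -30*(89 + 30) - 38 = -30*119 - 38 = -3570 - 38 = -3608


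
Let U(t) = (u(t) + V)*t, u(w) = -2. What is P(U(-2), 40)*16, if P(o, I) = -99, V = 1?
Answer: -1584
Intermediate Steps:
U(t) = -t (U(t) = (-2 + 1)*t = -t)
P(U(-2), 40)*16 = -99*16 = -1584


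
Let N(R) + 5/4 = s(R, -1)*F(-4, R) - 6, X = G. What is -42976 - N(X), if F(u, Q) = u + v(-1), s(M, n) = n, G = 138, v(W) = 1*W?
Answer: -171895/4 ≈ -42974.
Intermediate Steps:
v(W) = W
X = 138
F(u, Q) = -1 + u (F(u, Q) = u - 1 = -1 + u)
N(R) = -9/4 (N(R) = -5/4 + (-(-1 - 4) - 6) = -5/4 + (-1*(-5) - 6) = -5/4 + (5 - 6) = -5/4 - 1 = -9/4)
-42976 - N(X) = -42976 - 1*(-9/4) = -42976 + 9/4 = -171895/4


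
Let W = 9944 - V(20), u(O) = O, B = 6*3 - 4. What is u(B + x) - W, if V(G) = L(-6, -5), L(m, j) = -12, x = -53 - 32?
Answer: -10027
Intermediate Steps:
B = 14 (B = 18 - 4 = 14)
x = -85
V(G) = -12
W = 9956 (W = 9944 - 1*(-12) = 9944 + 12 = 9956)
u(B + x) - W = (14 - 85) - 1*9956 = -71 - 9956 = -10027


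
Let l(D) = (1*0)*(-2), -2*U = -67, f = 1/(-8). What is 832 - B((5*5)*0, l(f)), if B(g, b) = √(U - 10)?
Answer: 832 - √94/2 ≈ 827.15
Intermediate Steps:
f = -⅛ ≈ -0.12500
U = 67/2 (U = -½*(-67) = 67/2 ≈ 33.500)
l(D) = 0 (l(D) = 0*(-2) = 0)
B(g, b) = √94/2 (B(g, b) = √(67/2 - 10) = √(47/2) = √94/2)
832 - B((5*5)*0, l(f)) = 832 - √94/2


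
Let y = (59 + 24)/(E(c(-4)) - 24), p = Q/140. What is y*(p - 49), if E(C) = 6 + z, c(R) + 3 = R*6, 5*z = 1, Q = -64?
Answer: 143673/623 ≈ 230.61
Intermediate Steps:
z = ⅕ (z = (⅕)*1 = ⅕ ≈ 0.20000)
p = -16/35 (p = -64/140 = -64*1/140 = -16/35 ≈ -0.45714)
c(R) = -3 + 6*R (c(R) = -3 + R*6 = -3 + 6*R)
E(C) = 31/5 (E(C) = 6 + ⅕ = 31/5)
y = -415/89 (y = (59 + 24)/(31/5 - 24) = 83/(-89/5) = 83*(-5/89) = -415/89 ≈ -4.6629)
y*(p - 49) = -415*(-16/35 - 49)/89 = -415/89*(-1731/35) = 143673/623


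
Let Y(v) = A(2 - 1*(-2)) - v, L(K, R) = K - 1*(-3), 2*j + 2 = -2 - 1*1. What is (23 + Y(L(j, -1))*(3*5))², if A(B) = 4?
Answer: 22801/4 ≈ 5700.3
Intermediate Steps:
j = -5/2 (j = -1 + (-2 - 1*1)/2 = -1 + (-2 - 1)/2 = -1 + (½)*(-3) = -1 - 3/2 = -5/2 ≈ -2.5000)
L(K, R) = 3 + K (L(K, R) = K + 3 = 3 + K)
Y(v) = 4 - v
(23 + Y(L(j, -1))*(3*5))² = (23 + (4 - (3 - 5/2))*(3*5))² = (23 + (4 - 1*½)*15)² = (23 + (4 - ½)*15)² = (23 + (7/2)*15)² = (23 + 105/2)² = (151/2)² = 22801/4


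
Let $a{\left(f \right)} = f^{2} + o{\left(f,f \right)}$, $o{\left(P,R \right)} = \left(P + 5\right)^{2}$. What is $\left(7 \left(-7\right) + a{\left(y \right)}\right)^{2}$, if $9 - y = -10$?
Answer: $788544$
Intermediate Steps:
$y = 19$ ($y = 9 - -10 = 9 + 10 = 19$)
$o{\left(P,R \right)} = \left(5 + P\right)^{2}$
$a{\left(f \right)} = f^{2} + \left(5 + f\right)^{2}$
$\left(7 \left(-7\right) + a{\left(y \right)}\right)^{2} = \left(7 \left(-7\right) + \left(19^{2} + \left(5 + 19\right)^{2}\right)\right)^{2} = \left(-49 + \left(361 + 24^{2}\right)\right)^{2} = \left(-49 + \left(361 + 576\right)\right)^{2} = \left(-49 + 937\right)^{2} = 888^{2} = 788544$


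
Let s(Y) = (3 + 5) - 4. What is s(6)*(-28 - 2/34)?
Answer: -1908/17 ≈ -112.24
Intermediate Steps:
s(Y) = 4 (s(Y) = 8 - 4 = 4)
s(6)*(-28 - 2/34) = 4*(-28 - 2/34) = 4*(-28 - 2*1/34) = 4*(-28 - 1/17) = 4*(-477/17) = -1908/17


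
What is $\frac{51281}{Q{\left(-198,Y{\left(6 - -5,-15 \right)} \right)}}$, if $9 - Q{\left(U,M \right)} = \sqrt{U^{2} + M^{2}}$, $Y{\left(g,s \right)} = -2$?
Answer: $- \frac{461529}{39127} - \frac{1333306 \sqrt{58}}{39127} \approx -271.31$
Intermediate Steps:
$Q{\left(U,M \right)} = 9 - \sqrt{M^{2} + U^{2}}$ ($Q{\left(U,M \right)} = 9 - \sqrt{U^{2} + M^{2}} = 9 - \sqrt{M^{2} + U^{2}}$)
$\frac{51281}{Q{\left(-198,Y{\left(6 - -5,-15 \right)} \right)}} = \frac{51281}{9 - \sqrt{\left(-2\right)^{2} + \left(-198\right)^{2}}} = \frac{51281}{9 - \sqrt{4 + 39204}} = \frac{51281}{9 - \sqrt{39208}} = \frac{51281}{9 - 26 \sqrt{58}}$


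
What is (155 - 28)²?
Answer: 16129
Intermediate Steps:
(155 - 28)² = 127² = 16129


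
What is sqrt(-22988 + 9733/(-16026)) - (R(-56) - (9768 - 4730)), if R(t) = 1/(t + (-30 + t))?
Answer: 715397/142 + I*sqrt(5904225536946)/16026 ≈ 5038.0 + 151.62*I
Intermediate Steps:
R(t) = 1/(-30 + 2*t)
sqrt(-22988 + 9733/(-16026)) - (R(-56) - (9768 - 4730)) = sqrt(-22988 + 9733/(-16026)) - (1/(2*(-15 - 56)) - (9768 - 4730)) = sqrt(-22988 + 9733*(-1/16026)) - ((1/2)/(-71) - 1*5038) = sqrt(-22988 - 9733/16026) - ((1/2)*(-1/71) - 5038) = sqrt(-368415421/16026) - (-1/142 - 5038) = I*sqrt(5904225536946)/16026 - 1*(-715397/142) = I*sqrt(5904225536946)/16026 + 715397/142 = 715397/142 + I*sqrt(5904225536946)/16026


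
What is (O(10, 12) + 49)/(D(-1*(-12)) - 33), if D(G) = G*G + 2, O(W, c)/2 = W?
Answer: 69/113 ≈ 0.61062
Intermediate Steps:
O(W, c) = 2*W
D(G) = 2 + G**2 (D(G) = G**2 + 2 = 2 + G**2)
(O(10, 12) + 49)/(D(-1*(-12)) - 33) = (2*10 + 49)/((2 + (-1*(-12))**2) - 33) = (20 + 49)/((2 + 12**2) - 33) = 69/((2 + 144) - 33) = 69/(146 - 33) = 69/113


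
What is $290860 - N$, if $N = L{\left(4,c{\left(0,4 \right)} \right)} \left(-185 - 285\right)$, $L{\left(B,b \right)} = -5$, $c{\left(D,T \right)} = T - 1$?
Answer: $288510$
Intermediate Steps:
$c{\left(D,T \right)} = -1 + T$
$N = 2350$ ($N = - 5 \left(-185 - 285\right) = \left(-5\right) \left(-470\right) = 2350$)
$290860 - N = 290860 - 2350 = 288510$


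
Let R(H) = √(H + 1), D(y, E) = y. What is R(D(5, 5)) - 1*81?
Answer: -81 + √6 ≈ -78.551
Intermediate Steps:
R(H) = √(1 + H)
R(D(5, 5)) - 1*81 = √(1 + 5) - 1*81 = √6 - 81 = -81 + √6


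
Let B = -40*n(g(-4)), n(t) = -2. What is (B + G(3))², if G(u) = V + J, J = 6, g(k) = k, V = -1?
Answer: 7225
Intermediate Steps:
B = 80 (B = -40*(-2) = 80)
G(u) = 5 (G(u) = -1 + 6 = 5)
(B + G(3))² = (80 + 5)² = 85² = 7225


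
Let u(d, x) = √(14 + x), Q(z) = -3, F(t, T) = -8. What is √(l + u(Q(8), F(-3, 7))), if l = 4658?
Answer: √(4658 + √6) ≈ 68.267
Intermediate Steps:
√(l + u(Q(8), F(-3, 7))) = √(4658 + √(14 - 8)) = √(4658 + √6)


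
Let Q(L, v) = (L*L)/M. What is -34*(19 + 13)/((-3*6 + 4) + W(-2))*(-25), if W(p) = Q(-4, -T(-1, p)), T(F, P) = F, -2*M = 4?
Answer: -13600/11 ≈ -1236.4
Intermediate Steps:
M = -2 (M = -½*4 = -2)
Q(L, v) = -L²/2 (Q(L, v) = (L*L)/(-2) = L²*(-½) = -L²/2)
W(p) = -8 (W(p) = -½*(-4)² = -½*16 = -8)
-34*(19 + 13)/((-3*6 + 4) + W(-2))*(-25) = -34*(19 + 13)/((-3*6 + 4) - 8)*(-25) = -1088/((-18 + 4) - 8)*(-25) = -1088/(-14 - 8)*(-25) = -1088/(-22)*(-25) = -1088*(-1)/22*(-25) = -34*(-16/11)*(-25) = (544/11)*(-25) = -13600/11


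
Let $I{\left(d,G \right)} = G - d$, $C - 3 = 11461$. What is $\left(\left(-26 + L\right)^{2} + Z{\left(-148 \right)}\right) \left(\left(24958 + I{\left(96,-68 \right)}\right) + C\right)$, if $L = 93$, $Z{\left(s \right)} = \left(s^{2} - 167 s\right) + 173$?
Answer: $1859382756$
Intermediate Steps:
$C = 11464$ ($C = 3 + 11461 = 11464$)
$Z{\left(s \right)} = 173 + s^{2} - 167 s$
$\left(\left(-26 + L\right)^{2} + Z{\left(-148 \right)}\right) \left(\left(24958 + I{\left(96,-68 \right)}\right) + C\right) = \left(\left(-26 + 93\right)^{2} + \left(173 + \left(-148\right)^{2} - -24716\right)\right) \left(\left(24958 - 164\right) + 11464\right) = \left(67^{2} + \left(173 + 21904 + 24716\right)\right) \left(\left(24958 - 164\right) + 11464\right) = \left(4489 + 46793\right) \left(\left(24958 - 164\right) + 11464\right) = 51282 \left(24794 + 11464\right) = 51282 \cdot 36258 = 1859382756$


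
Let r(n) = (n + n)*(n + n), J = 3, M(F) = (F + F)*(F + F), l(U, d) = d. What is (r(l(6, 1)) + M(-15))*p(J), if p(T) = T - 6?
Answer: -2712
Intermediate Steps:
M(F) = 4*F**2 (M(F) = (2*F)*(2*F) = 4*F**2)
r(n) = 4*n**2 (r(n) = (2*n)*(2*n) = 4*n**2)
p(T) = -6 + T
(r(l(6, 1)) + M(-15))*p(J) = (4*1**2 + 4*(-15)**2)*(-6 + 3) = (4*1 + 4*225)*(-3) = (4 + 900)*(-3) = 904*(-3) = -2712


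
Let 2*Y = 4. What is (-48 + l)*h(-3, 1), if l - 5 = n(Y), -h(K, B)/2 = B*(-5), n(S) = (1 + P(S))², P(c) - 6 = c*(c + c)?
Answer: 1820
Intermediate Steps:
P(c) = 6 + 2*c² (P(c) = 6 + c*(c + c) = 6 + c*(2*c) = 6 + 2*c²)
Y = 2 (Y = (½)*4 = 2)
n(S) = (7 + 2*S²)² (n(S) = (1 + (6 + 2*S²))² = (7 + 2*S²)²)
h(K, B) = 10*B (h(K, B) = -2*B*(-5) = -(-10)*B = 10*B)
l = 230 (l = 5 + (7 + 2*2²)² = 5 + (7 + 2*4)² = 5 + (7 + 8)² = 5 + 15² = 5 + 225 = 230)
(-48 + l)*h(-3, 1) = (-48 + 230)*(10*1) = 182*10 = 1820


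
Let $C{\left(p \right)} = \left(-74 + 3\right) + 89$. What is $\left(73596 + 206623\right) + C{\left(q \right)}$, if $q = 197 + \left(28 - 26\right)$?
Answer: $280237$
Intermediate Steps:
$q = 199$ ($q = 197 + \left(28 - 26\right) = 197 + 2 = 199$)
$C{\left(p \right)} = 18$ ($C{\left(p \right)} = -71 + 89 = 18$)
$\left(73596 + 206623\right) + C{\left(q \right)} = \left(73596 + 206623\right) + 18 = 280219 + 18 = 280237$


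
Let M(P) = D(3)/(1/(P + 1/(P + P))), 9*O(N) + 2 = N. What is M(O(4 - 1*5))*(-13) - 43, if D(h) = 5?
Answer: 457/6 ≈ 76.167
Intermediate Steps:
O(N) = -2/9 + N/9
M(P) = 5*P + 5/(2*P) (M(P) = 5/(1/(P + 1/(P + P))) = 5/(1/(P + 1/(2*P))) = 5*(P + 1/(2*P)) = 5*P + 5/(2*P))
M(O(4 - 1*5))*(-13) - 43 = (5*(-2/9 + (4 - 1*5)/9) + 5/(2*(-2/9 + (4 - 1*5)/9)))*(-13) - 43 = (5*(-2/9 + (4 - 5)/9) + 5/(2*(-2/9 + (4 - 5)/9)))*(-13) - 43 = (5*(-2/9 + (1/9)*(-1)) + 5/(2*(-2/9 + (1/9)*(-1))))*(-13) - 43 = (5*(-2/9 - 1/9) + 5/(2*(-2/9 - 1/9)))*(-13) - 43 = (5*(-1/3) + 5/(2*(-1/3)))*(-13) - 43 = (-5/3 + (5/2)*(-3))*(-13) - 43 = (-5/3 - 15/2)*(-13) - 43 = -55/6*(-13) - 43 = 715/6 - 43 = 457/6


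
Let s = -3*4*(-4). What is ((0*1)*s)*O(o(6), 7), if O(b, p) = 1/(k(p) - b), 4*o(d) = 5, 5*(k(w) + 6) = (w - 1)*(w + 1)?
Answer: 0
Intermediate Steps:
k(w) = -6 + (1 + w)*(-1 + w)/5 (k(w) = -6 + ((w - 1)*(w + 1))/5 = -6 + ((-1 + w)*(1 + w))/5 = -6 + ((1 + w)*(-1 + w))/5 = -6 + (1 + w)*(-1 + w)/5)
o(d) = 5/4 (o(d) = (¼)*5 = 5/4)
s = 48 (s = -12*(-4) = 48)
O(b, p) = 1/(-31/5 - b + p²/5) (O(b, p) = 1/((-31/5 + p²/5) - b) = 1/(-31/5 - b + p²/5))
((0*1)*s)*O(o(6), 7) = ((0*1)*48)*(5/(-31 + 7² - 5*5/4)) = (0*48)*(5/(-31 + 49 - 25/4)) = 0*(5/(47/4)) = 0*(5*(4/47)) = 0*(20/47) = 0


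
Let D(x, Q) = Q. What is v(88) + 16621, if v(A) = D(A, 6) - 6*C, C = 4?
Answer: 16603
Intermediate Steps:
v(A) = -18 (v(A) = 6 - 6*4 = 6 - 24 = -18)
v(88) + 16621 = -18 + 16621 = 16603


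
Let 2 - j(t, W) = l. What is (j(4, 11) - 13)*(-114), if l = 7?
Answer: 2052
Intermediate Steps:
j(t, W) = -5 (j(t, W) = 2 - 1*7 = 2 - 7 = -5)
(j(4, 11) - 13)*(-114) = (-5 - 13)*(-114) = -18*(-114) = 2052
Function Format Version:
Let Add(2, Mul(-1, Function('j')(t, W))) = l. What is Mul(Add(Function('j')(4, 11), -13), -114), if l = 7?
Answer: 2052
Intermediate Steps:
Function('j')(t, W) = -5 (Function('j')(t, W) = Add(2, Mul(-1, 7)) = Add(2, -7) = -5)
Mul(Add(Function('j')(4, 11), -13), -114) = Mul(Add(-5, -13), -114) = Mul(-18, -114) = 2052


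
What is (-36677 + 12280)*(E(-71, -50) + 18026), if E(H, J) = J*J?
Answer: -500772822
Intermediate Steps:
E(H, J) = J²
(-36677 + 12280)*(E(-71, -50) + 18026) = (-36677 + 12280)*((-50)² + 18026) = -24397*(2500 + 18026) = -24397*20526 = -500772822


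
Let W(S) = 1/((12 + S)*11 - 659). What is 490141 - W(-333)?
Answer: 2053690791/4190 ≈ 4.9014e+5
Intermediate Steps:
W(S) = 1/(-527 + 11*S) (W(S) = 1/((132 + 11*S) - 659) = 1/(-527 + 11*S))
490141 - W(-333) = 490141 - 1/(-527 + 11*(-333)) = 490141 - 1/(-527 - 3663) = 490141 - 1/(-4190) = 490141 - 1*(-1/4190) = 490141 + 1/4190 = 2053690791/4190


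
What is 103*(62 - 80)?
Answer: -1854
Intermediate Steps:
103*(62 - 80) = 103*(-18) = -1854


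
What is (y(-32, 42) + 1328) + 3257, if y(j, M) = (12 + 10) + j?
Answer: 4575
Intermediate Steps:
y(j, M) = 22 + j
(y(-32, 42) + 1328) + 3257 = ((22 - 32) + 1328) + 3257 = (-10 + 1328) + 3257 = 1318 + 3257 = 4575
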